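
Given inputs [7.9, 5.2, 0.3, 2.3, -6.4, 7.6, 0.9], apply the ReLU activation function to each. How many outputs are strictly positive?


ReLU(x) = max(0, x) for each element:
ReLU(7.9) = 7.9
ReLU(5.2) = 5.2
ReLU(0.3) = 0.3
ReLU(2.3) = 2.3
ReLU(-6.4) = 0
ReLU(7.6) = 7.6
ReLU(0.9) = 0.9
Active neurons (>0): 6

6


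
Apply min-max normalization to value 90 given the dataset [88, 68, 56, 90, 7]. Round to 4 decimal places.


Min = 7, Max = 90
Range = 90 - 7 = 83
Scaled = (x - min) / (max - min)
= (90 - 7) / 83
= 83 / 83
= 1.0000

1.0000


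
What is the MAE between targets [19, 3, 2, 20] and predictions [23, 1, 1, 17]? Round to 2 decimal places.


Absolute errors: [4, 2, 1, 3]
Sum of absolute errors = 10
MAE = 10 / 4 = 2.50

2.50


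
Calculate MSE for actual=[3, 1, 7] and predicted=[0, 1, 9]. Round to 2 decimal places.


Differences: [3, 0, -2]
Squared errors: [9, 0, 4]
Sum of squared errors = 13
MSE = 13 / 3 = 4.33

4.33


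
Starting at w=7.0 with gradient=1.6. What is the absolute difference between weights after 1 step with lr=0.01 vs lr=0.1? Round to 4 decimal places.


With lr=0.01: w_new = 7.0 - 0.01 * 1.6 = 6.984
With lr=0.1: w_new = 7.0 - 0.1 * 1.6 = 6.84
Absolute difference = |6.984 - 6.84|
= 0.1440

0.1440


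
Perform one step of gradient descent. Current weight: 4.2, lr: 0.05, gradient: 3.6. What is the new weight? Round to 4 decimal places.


w_new = w_old - lr * gradient
= 4.2 - 0.05 * 3.6
= 4.2 - (0.18)
= 4.0200

4.0200


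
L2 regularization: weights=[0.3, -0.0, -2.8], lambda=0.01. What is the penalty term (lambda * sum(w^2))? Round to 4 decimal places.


Squaring each weight:
0.3^2 = 0.09
(-0.0)^2 = 0.0
(-2.8)^2 = 7.84
Sum of squares = 7.93
Penalty = 0.01 * 7.93 = 0.0793

0.0793


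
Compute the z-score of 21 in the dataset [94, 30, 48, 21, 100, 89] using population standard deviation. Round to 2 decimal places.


Mean = (94 + 30 + 48 + 21 + 100 + 89) / 6 = 63.6667
Variance = sum((x_i - mean)^2) / n = 1013.5556
Std = sqrt(1013.5556) = 31.8364
Z = (x - mean) / std
= (21 - 63.6667) / 31.8364
= -42.6667 / 31.8364
= -1.34

-1.34


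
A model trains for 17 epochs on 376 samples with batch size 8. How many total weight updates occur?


Iterations per epoch = 376 / 8 = 47
Total updates = iterations_per_epoch * epochs
= 47 * 17
= 799

799


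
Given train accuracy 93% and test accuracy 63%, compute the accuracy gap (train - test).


Gap = train_accuracy - test_accuracy
= 93 - 63
= 30%
This large gap strongly indicates overfitting.

30


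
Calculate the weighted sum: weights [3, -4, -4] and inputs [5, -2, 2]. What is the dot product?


Element-wise products:
3 * 5 = 15
-4 * -2 = 8
-4 * 2 = -8
Sum = 15 + 8 + -8
= 15

15


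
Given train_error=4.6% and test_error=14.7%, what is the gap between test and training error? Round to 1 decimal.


Generalization gap = test_error - train_error
= 14.7 - 4.6
= 10.1%
A large gap suggests overfitting.

10.1


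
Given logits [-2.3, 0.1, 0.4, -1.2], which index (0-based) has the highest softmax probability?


Softmax is a monotonic transformation, so it preserves the argmax.
We need to find the index of the maximum logit.
Index 0: -2.3
Index 1: 0.1
Index 2: 0.4
Index 3: -1.2
Maximum logit = 0.4 at index 2

2


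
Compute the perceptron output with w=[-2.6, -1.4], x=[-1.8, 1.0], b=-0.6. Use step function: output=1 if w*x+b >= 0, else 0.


z = w . x + b
= -2.6*-1.8 + -1.4*1.0 + -0.6
= 4.68 + -1.4 + -0.6
= 3.28 + -0.6
= 2.68
Since z = 2.68 >= 0, output = 1

1


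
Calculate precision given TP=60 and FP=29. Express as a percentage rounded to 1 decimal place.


Precision = TP / (TP + FP) * 100
= 60 / (60 + 29)
= 60 / 89
= 0.6742
= 67.4%

67.4


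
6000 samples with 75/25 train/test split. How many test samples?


Train samples = 6000 * 75% = 4500
Test samples = 6000 - 4500
= 1500

1500


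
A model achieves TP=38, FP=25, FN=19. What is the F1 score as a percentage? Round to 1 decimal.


Precision = TP / (TP + FP) = 38 / 63 = 0.6032
Recall = TP / (TP + FN) = 38 / 57 = 0.6667
F1 = 2 * P * R / (P + R)
= 2 * 0.6032 * 0.6667 / (0.6032 + 0.6667)
= 0.8042 / 1.2698
= 0.6333
As percentage: 63.3%

63.3


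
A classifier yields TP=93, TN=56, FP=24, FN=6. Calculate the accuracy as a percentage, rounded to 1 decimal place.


Accuracy = (TP + TN) / (TP + TN + FP + FN) * 100
= (93 + 56) / (93 + 56 + 24 + 6)
= 149 / 179
= 0.8324
= 83.2%

83.2


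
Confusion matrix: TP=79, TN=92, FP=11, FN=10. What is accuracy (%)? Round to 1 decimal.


Accuracy = (TP + TN) / (TP + TN + FP + FN) * 100
= (79 + 92) / (79 + 92 + 11 + 10)
= 171 / 192
= 0.8906
= 89.1%

89.1


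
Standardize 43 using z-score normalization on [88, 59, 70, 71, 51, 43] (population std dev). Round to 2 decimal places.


Mean = (88 + 59 + 70 + 71 + 51 + 43) / 6 = 63.6667
Variance = sum((x_i - mean)^2) / n = 215.8889
Std = sqrt(215.8889) = 14.6932
Z = (x - mean) / std
= (43 - 63.6667) / 14.6932
= -20.6667 / 14.6932
= -1.41

-1.41


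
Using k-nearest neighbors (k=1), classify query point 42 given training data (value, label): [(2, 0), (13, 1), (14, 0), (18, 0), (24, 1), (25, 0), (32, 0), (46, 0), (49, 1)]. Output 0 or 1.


Distances from query 42:
Point 46 (class 0): distance = 4
K=1 nearest neighbors: classes = [0]
Votes for class 1: 0 / 1
Majority vote => class 0

0


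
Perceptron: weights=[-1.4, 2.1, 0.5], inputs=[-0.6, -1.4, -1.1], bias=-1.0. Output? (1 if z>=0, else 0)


z = w . x + b
= -1.4*-0.6 + 2.1*-1.4 + 0.5*-1.1 + -1.0
= 0.84 + -2.94 + -0.55 + -1.0
= -2.65 + -1.0
= -3.65
Since z = -3.65 < 0, output = 0

0


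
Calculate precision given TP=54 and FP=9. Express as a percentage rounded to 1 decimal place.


Precision = TP / (TP + FP) * 100
= 54 / (54 + 9)
= 54 / 63
= 0.8571
= 85.7%

85.7


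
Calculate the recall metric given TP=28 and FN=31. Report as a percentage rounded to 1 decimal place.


Recall = TP / (TP + FN) * 100
= 28 / (28 + 31)
= 28 / 59
= 0.4746
= 47.5%

47.5


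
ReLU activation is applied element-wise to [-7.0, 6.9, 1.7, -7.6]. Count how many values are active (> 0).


ReLU(x) = max(0, x) for each element:
ReLU(-7.0) = 0
ReLU(6.9) = 6.9
ReLU(1.7) = 1.7
ReLU(-7.6) = 0
Active neurons (>0): 2

2


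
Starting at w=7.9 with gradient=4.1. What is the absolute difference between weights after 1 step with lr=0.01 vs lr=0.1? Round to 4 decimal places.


With lr=0.01: w_new = 7.9 - 0.01 * 4.1 = 7.859
With lr=0.1: w_new = 7.9 - 0.1 * 4.1 = 7.49
Absolute difference = |7.859 - 7.49|
= 0.3690

0.3690


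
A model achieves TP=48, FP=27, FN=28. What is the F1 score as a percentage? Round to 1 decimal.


Precision = TP / (TP + FP) = 48 / 75 = 0.64
Recall = TP / (TP + FN) = 48 / 76 = 0.6316
F1 = 2 * P * R / (P + R)
= 2 * 0.64 * 0.6316 / (0.64 + 0.6316)
= 0.8084 / 1.2716
= 0.6358
As percentage: 63.6%

63.6


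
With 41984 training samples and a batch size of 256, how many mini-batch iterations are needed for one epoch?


Iterations per epoch = dataset_size / batch_size
= 41984 / 256
= 164

164


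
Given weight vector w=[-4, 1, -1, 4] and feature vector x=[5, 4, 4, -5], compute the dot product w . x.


Element-wise products:
-4 * 5 = -20
1 * 4 = 4
-1 * 4 = -4
4 * -5 = -20
Sum = -20 + 4 + -4 + -20
= -40

-40


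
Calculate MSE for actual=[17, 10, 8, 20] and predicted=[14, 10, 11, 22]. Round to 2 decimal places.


Differences: [3, 0, -3, -2]
Squared errors: [9, 0, 9, 4]
Sum of squared errors = 22
MSE = 22 / 4 = 5.50

5.50


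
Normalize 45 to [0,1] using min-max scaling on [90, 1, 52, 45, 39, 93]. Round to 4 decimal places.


Min = 1, Max = 93
Range = 93 - 1 = 92
Scaled = (x - min) / (max - min)
= (45 - 1) / 92
= 44 / 92
= 0.4783

0.4783


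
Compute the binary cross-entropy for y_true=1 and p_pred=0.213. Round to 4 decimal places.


For y=1: Loss = -log(p)
= -log(0.213)
= -(-1.5465)
= 1.5465

1.5465


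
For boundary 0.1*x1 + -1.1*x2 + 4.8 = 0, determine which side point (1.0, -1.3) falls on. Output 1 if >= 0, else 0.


Compute 0.1 * 1.0 + -1.1 * -1.3 + 4.8
= 0.1 + 1.43 + 4.8
= 6.33
Since 6.33 >= 0, the point is on the positive side.

1


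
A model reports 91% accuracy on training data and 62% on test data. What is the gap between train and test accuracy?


Gap = train_accuracy - test_accuracy
= 91 - 62
= 29%
This large gap strongly indicates overfitting.

29


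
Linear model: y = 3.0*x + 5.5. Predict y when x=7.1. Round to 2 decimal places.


y = 3.0 * 7.1 + (5.5)
= 21.3 + (5.5)
= 26.80

26.80


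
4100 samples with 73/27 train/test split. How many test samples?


Train samples = 4100 * 73% = 2993
Test samples = 4100 - 2993
= 1107

1107


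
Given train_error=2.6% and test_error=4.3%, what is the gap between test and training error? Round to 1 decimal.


Generalization gap = test_error - train_error
= 4.3 - 2.6
= 1.7%
A small gap suggests good generalization.

1.7


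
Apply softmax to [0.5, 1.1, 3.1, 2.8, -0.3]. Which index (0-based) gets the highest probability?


Softmax is a monotonic transformation, so it preserves the argmax.
We need to find the index of the maximum logit.
Index 0: 0.5
Index 1: 1.1
Index 2: 3.1
Index 3: 2.8
Index 4: -0.3
Maximum logit = 3.1 at index 2

2


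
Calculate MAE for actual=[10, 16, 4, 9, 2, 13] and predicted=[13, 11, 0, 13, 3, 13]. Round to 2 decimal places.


Absolute errors: [3, 5, 4, 4, 1, 0]
Sum of absolute errors = 17
MAE = 17 / 6 = 2.83

2.83


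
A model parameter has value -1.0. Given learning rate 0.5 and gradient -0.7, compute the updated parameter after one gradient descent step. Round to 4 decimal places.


w_new = w_old - lr * gradient
= -1.0 - 0.5 * -0.7
= -1.0 - (-0.35)
= -0.6500

-0.6500


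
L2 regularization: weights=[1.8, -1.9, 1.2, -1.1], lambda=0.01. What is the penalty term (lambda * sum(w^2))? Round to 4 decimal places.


Squaring each weight:
1.8^2 = 3.24
(-1.9)^2 = 3.61
1.2^2 = 1.44
(-1.1)^2 = 1.21
Sum of squares = 9.5
Penalty = 0.01 * 9.5 = 0.0950

0.0950


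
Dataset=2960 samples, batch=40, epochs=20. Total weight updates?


Iterations per epoch = 2960 / 40 = 74
Total updates = iterations_per_epoch * epochs
= 74 * 20
= 1480

1480


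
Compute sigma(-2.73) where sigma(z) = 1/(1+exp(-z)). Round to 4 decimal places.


sigmoid(z) = 1 / (1 + exp(-z))
exp(-(-2.73)) = exp(2.73) = 15.3329
1 + 15.3329 = 16.3329
1 / 16.3329 = 0.0612

0.0612


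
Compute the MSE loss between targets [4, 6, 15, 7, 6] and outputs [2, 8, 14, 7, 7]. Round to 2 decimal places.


Differences: [2, -2, 1, 0, -1]
Squared errors: [4, 4, 1, 0, 1]
Sum of squared errors = 10
MSE = 10 / 5 = 2.00

2.00


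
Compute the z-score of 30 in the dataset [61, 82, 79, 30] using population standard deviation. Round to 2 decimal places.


Mean = (61 + 82 + 79 + 30) / 4 = 63.0
Variance = sum((x_i - mean)^2) / n = 427.5
Std = sqrt(427.5) = 20.6761
Z = (x - mean) / std
= (30 - 63.0) / 20.6761
= -33.0 / 20.6761
= -1.60

-1.60


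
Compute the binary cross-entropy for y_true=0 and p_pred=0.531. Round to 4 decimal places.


For y=0: Loss = -log(1-p)
= -log(1 - 0.531)
= -log(0.469)
= -(-0.7572)
= 0.7572

0.7572


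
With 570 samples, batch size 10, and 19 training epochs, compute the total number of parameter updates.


Iterations per epoch = 570 / 10 = 57
Total updates = iterations_per_epoch * epochs
= 57 * 19
= 1083

1083


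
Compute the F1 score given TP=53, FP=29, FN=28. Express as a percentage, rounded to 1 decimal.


Precision = TP / (TP + FP) = 53 / 82 = 0.6463
Recall = TP / (TP + FN) = 53 / 81 = 0.6543
F1 = 2 * P * R / (P + R)
= 2 * 0.6463 * 0.6543 / (0.6463 + 0.6543)
= 0.8458 / 1.3007
= 0.6503
As percentage: 65.0%

65.0


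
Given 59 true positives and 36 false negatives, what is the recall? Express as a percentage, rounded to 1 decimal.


Recall = TP / (TP + FN) * 100
= 59 / (59 + 36)
= 59 / 95
= 0.6211
= 62.1%

62.1


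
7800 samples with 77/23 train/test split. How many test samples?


Train samples = 7800 * 77% = 6006
Test samples = 7800 - 6006
= 1794

1794


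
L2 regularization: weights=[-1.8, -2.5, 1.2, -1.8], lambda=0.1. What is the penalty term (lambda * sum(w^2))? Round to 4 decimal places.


Squaring each weight:
(-1.8)^2 = 3.24
(-2.5)^2 = 6.25
1.2^2 = 1.44
(-1.8)^2 = 3.24
Sum of squares = 14.17
Penalty = 0.1 * 14.17 = 1.4170

1.4170


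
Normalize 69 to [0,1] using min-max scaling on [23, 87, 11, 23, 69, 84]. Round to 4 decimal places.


Min = 11, Max = 87
Range = 87 - 11 = 76
Scaled = (x - min) / (max - min)
= (69 - 11) / 76
= 58 / 76
= 0.7632

0.7632


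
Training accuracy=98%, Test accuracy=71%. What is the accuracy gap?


Gap = train_accuracy - test_accuracy
= 98 - 71
= 27%
This large gap strongly indicates overfitting.

27


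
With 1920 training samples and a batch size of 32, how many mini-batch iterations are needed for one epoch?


Iterations per epoch = dataset_size / batch_size
= 1920 / 32
= 60

60


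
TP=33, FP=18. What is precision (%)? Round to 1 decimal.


Precision = TP / (TP + FP) * 100
= 33 / (33 + 18)
= 33 / 51
= 0.6471
= 64.7%

64.7


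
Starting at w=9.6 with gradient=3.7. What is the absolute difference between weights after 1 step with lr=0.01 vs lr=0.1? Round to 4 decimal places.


With lr=0.01: w_new = 9.6 - 0.01 * 3.7 = 9.563
With lr=0.1: w_new = 9.6 - 0.1 * 3.7 = 9.23
Absolute difference = |9.563 - 9.23|
= 0.3330

0.3330


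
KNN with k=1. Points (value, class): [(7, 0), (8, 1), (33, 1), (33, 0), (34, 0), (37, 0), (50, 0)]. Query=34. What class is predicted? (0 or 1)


Distances from query 34:
Point 34 (class 0): distance = 0
K=1 nearest neighbors: classes = [0]
Votes for class 1: 0 / 1
Majority vote => class 0

0


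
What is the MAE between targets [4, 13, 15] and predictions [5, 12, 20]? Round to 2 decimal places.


Absolute errors: [1, 1, 5]
Sum of absolute errors = 7
MAE = 7 / 3 = 2.33

2.33


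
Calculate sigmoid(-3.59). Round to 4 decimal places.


sigmoid(z) = 1 / (1 + exp(-z))
exp(-(-3.59)) = exp(3.59) = 36.2341
1 + 36.2341 = 37.2341
1 / 37.2341 = 0.0269

0.0269


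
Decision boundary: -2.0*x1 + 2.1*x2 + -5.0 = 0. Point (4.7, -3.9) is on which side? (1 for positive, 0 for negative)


Compute -2.0 * 4.7 + 2.1 * -3.9 + -5.0
= -9.4 + -8.19 + -5.0
= -22.59
Since -22.59 < 0, the point is on the negative side.

0


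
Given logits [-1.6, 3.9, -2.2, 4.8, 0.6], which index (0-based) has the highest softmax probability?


Softmax is a monotonic transformation, so it preserves the argmax.
We need to find the index of the maximum logit.
Index 0: -1.6
Index 1: 3.9
Index 2: -2.2
Index 3: 4.8
Index 4: 0.6
Maximum logit = 4.8 at index 3

3


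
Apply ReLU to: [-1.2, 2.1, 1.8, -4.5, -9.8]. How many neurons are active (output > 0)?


ReLU(x) = max(0, x) for each element:
ReLU(-1.2) = 0
ReLU(2.1) = 2.1
ReLU(1.8) = 1.8
ReLU(-4.5) = 0
ReLU(-9.8) = 0
Active neurons (>0): 2

2


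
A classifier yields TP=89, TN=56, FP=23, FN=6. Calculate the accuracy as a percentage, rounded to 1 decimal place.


Accuracy = (TP + TN) / (TP + TN + FP + FN) * 100
= (89 + 56) / (89 + 56 + 23 + 6)
= 145 / 174
= 0.8333
= 83.3%

83.3


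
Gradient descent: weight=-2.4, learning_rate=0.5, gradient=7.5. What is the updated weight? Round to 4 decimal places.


w_new = w_old - lr * gradient
= -2.4 - 0.5 * 7.5
= -2.4 - (3.75)
= -6.1500

-6.1500


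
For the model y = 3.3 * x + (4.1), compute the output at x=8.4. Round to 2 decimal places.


y = 3.3 * 8.4 + (4.1)
= 27.72 + (4.1)
= 31.82

31.82


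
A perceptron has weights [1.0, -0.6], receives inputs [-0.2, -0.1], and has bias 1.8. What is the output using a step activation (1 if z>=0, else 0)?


z = w . x + b
= 1.0*-0.2 + -0.6*-0.1 + 1.8
= -0.2 + 0.06 + 1.8
= -0.14 + 1.8
= 1.66
Since z = 1.66 >= 0, output = 1

1


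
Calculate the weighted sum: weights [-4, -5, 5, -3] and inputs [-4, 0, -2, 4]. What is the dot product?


Element-wise products:
-4 * -4 = 16
-5 * 0 = 0
5 * -2 = -10
-3 * 4 = -12
Sum = 16 + 0 + -10 + -12
= -6

-6


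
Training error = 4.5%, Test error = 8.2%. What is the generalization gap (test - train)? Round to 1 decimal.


Generalization gap = test_error - train_error
= 8.2 - 4.5
= 3.7%
A moderate gap.

3.7


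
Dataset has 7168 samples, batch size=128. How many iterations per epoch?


Iterations per epoch = dataset_size / batch_size
= 7168 / 128
= 56

56


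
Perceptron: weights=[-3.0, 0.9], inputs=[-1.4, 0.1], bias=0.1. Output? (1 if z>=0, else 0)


z = w . x + b
= -3.0*-1.4 + 0.9*0.1 + 0.1
= 4.2 + 0.09 + 0.1
= 4.29 + 0.1
= 4.39
Since z = 4.39 >= 0, output = 1

1


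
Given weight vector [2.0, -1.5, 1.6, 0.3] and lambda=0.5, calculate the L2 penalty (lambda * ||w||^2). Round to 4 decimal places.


Squaring each weight:
2.0^2 = 4.0
(-1.5)^2 = 2.25
1.6^2 = 2.56
0.3^2 = 0.09
Sum of squares = 8.9
Penalty = 0.5 * 8.9 = 4.4500

4.4500


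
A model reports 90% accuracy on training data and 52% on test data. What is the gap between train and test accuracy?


Gap = train_accuracy - test_accuracy
= 90 - 52
= 38%
This large gap strongly indicates overfitting.

38


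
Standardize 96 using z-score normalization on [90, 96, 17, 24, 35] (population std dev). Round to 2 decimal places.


Mean = (90 + 96 + 17 + 24 + 35) / 5 = 52.4
Variance = sum((x_i - mean)^2) / n = 1135.44
Std = sqrt(1135.44) = 33.6963
Z = (x - mean) / std
= (96 - 52.4) / 33.6963
= 43.6 / 33.6963
= 1.29

1.29


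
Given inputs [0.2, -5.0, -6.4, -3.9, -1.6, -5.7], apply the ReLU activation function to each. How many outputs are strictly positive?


ReLU(x) = max(0, x) for each element:
ReLU(0.2) = 0.2
ReLU(-5.0) = 0
ReLU(-6.4) = 0
ReLU(-3.9) = 0
ReLU(-1.6) = 0
ReLU(-5.7) = 0
Active neurons (>0): 1

1


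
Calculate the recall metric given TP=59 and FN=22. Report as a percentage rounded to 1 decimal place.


Recall = TP / (TP + FN) * 100
= 59 / (59 + 22)
= 59 / 81
= 0.7284
= 72.8%

72.8


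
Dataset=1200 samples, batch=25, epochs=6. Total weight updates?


Iterations per epoch = 1200 / 25 = 48
Total updates = iterations_per_epoch * epochs
= 48 * 6
= 288

288


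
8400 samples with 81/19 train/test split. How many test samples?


Train samples = 8400 * 81% = 6804
Test samples = 8400 - 6804
= 1596

1596


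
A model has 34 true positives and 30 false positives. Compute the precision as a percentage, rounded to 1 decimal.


Precision = TP / (TP + FP) * 100
= 34 / (34 + 30)
= 34 / 64
= 0.5312
= 53.1%

53.1


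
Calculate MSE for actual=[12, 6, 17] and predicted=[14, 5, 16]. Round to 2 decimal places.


Differences: [-2, 1, 1]
Squared errors: [4, 1, 1]
Sum of squared errors = 6
MSE = 6 / 3 = 2.00

2.00


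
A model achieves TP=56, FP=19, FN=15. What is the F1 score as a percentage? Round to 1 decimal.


Precision = TP / (TP + FP) = 56 / 75 = 0.7467
Recall = TP / (TP + FN) = 56 / 71 = 0.7887
F1 = 2 * P * R / (P + R)
= 2 * 0.7467 * 0.7887 / (0.7467 + 0.7887)
= 1.1778 / 1.5354
= 0.7671
As percentage: 76.7%

76.7


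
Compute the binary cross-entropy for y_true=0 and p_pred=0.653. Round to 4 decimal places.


For y=0: Loss = -log(1-p)
= -log(1 - 0.653)
= -log(0.347)
= -(-1.0584)
= 1.0584

1.0584


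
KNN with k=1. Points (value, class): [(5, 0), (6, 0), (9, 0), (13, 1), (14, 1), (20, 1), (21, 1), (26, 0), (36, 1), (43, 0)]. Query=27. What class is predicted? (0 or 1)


Distances from query 27:
Point 26 (class 0): distance = 1
K=1 nearest neighbors: classes = [0]
Votes for class 1: 0 / 1
Majority vote => class 0

0


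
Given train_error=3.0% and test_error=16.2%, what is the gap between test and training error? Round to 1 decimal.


Generalization gap = test_error - train_error
= 16.2 - 3.0
= 13.2%
A large gap suggests overfitting.

13.2


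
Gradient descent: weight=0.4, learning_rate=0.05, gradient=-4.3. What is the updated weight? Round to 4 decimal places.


w_new = w_old - lr * gradient
= 0.4 - 0.05 * -4.3
= 0.4 - (-0.215)
= 0.6150

0.6150


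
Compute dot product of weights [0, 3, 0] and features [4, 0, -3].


Element-wise products:
0 * 4 = 0
3 * 0 = 0
0 * -3 = 0
Sum = 0 + 0 + 0
= 0

0


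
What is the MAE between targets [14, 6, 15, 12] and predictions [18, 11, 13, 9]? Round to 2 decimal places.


Absolute errors: [4, 5, 2, 3]
Sum of absolute errors = 14
MAE = 14 / 4 = 3.50

3.50


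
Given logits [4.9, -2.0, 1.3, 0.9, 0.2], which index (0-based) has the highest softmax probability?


Softmax is a monotonic transformation, so it preserves the argmax.
We need to find the index of the maximum logit.
Index 0: 4.9
Index 1: -2.0
Index 2: 1.3
Index 3: 0.9
Index 4: 0.2
Maximum logit = 4.9 at index 0

0


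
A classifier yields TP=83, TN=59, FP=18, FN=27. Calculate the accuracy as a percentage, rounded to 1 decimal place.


Accuracy = (TP + TN) / (TP + TN + FP + FN) * 100
= (83 + 59) / (83 + 59 + 18 + 27)
= 142 / 187
= 0.7594
= 75.9%

75.9


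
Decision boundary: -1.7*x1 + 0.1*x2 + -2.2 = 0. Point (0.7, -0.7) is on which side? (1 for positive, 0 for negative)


Compute -1.7 * 0.7 + 0.1 * -0.7 + -2.2
= -1.19 + -0.07 + -2.2
= -3.46
Since -3.46 < 0, the point is on the negative side.

0


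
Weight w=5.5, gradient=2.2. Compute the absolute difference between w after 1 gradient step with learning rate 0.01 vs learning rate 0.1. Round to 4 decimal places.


With lr=0.01: w_new = 5.5 - 0.01 * 2.2 = 5.478
With lr=0.1: w_new = 5.5 - 0.1 * 2.2 = 5.28
Absolute difference = |5.478 - 5.28|
= 0.1980

0.1980


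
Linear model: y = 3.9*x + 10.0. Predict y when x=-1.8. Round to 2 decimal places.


y = 3.9 * -1.8 + (10.0)
= -7.02 + (10.0)
= 2.98

2.98


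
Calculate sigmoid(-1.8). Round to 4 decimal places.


sigmoid(z) = 1 / (1 + exp(-z))
exp(-(-1.8)) = exp(1.8) = 6.0496
1 + 6.0496 = 7.0496
1 / 7.0496 = 0.1419

0.1419


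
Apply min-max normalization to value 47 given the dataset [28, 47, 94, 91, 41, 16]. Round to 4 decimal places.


Min = 16, Max = 94
Range = 94 - 16 = 78
Scaled = (x - min) / (max - min)
= (47 - 16) / 78
= 31 / 78
= 0.3974

0.3974


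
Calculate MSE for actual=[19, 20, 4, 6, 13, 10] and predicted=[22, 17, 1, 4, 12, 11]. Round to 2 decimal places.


Differences: [-3, 3, 3, 2, 1, -1]
Squared errors: [9, 9, 9, 4, 1, 1]
Sum of squared errors = 33
MSE = 33 / 6 = 5.50

5.50


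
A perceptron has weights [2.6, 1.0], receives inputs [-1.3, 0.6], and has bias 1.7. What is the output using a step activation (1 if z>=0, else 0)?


z = w . x + b
= 2.6*-1.3 + 1.0*0.6 + 1.7
= -3.38 + 0.6 + 1.7
= -2.78 + 1.7
= -1.08
Since z = -1.08 < 0, output = 0

0


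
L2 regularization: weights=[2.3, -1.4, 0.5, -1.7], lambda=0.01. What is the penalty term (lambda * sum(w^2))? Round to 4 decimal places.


Squaring each weight:
2.3^2 = 5.29
(-1.4)^2 = 1.96
0.5^2 = 0.25
(-1.7)^2 = 2.89
Sum of squares = 10.39
Penalty = 0.01 * 10.39 = 0.1039

0.1039


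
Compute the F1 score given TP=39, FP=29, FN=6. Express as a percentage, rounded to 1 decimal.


Precision = TP / (TP + FP) = 39 / 68 = 0.5735
Recall = TP / (TP + FN) = 39 / 45 = 0.8667
F1 = 2 * P * R / (P + R)
= 2 * 0.5735 * 0.8667 / (0.5735 + 0.8667)
= 0.9941 / 1.4402
= 0.6903
As percentage: 69.0%

69.0


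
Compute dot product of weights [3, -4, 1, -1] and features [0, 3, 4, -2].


Element-wise products:
3 * 0 = 0
-4 * 3 = -12
1 * 4 = 4
-1 * -2 = 2
Sum = 0 + -12 + 4 + 2
= -6

-6


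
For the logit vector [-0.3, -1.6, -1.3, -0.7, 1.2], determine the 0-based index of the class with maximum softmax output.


Softmax is a monotonic transformation, so it preserves the argmax.
We need to find the index of the maximum logit.
Index 0: -0.3
Index 1: -1.6
Index 2: -1.3
Index 3: -0.7
Index 4: 1.2
Maximum logit = 1.2 at index 4

4


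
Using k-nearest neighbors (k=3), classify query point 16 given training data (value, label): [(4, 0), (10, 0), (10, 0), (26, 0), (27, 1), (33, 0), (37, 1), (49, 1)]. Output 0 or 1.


Distances from query 16:
Point 10 (class 0): distance = 6
Point 10 (class 0): distance = 6
Point 26 (class 0): distance = 10
K=3 nearest neighbors: classes = [0, 0, 0]
Votes for class 1: 0 / 3
Majority vote => class 0

0


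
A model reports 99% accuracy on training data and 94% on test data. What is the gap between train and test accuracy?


Gap = train_accuracy - test_accuracy
= 99 - 94
= 5%
This moderate gap may indicate mild overfitting.

5


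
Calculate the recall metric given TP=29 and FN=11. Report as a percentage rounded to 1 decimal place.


Recall = TP / (TP + FN) * 100
= 29 / (29 + 11)
= 29 / 40
= 0.725
= 72.5%

72.5


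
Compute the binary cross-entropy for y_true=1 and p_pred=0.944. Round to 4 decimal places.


For y=1: Loss = -log(p)
= -log(0.944)
= -(-0.0576)
= 0.0576

0.0576


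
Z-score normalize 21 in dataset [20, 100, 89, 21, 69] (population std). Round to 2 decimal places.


Mean = (20 + 100 + 89 + 21 + 69) / 5 = 59.8
Variance = sum((x_i - mean)^2) / n = 1128.56
Std = sqrt(1128.56) = 33.594
Z = (x - mean) / std
= (21 - 59.8) / 33.594
= -38.8 / 33.594
= -1.15

-1.15


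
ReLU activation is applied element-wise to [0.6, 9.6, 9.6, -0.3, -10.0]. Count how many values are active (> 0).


ReLU(x) = max(0, x) for each element:
ReLU(0.6) = 0.6
ReLU(9.6) = 9.6
ReLU(9.6) = 9.6
ReLU(-0.3) = 0
ReLU(-10.0) = 0
Active neurons (>0): 3

3


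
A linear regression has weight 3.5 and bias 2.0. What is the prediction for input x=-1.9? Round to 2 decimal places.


y = 3.5 * -1.9 + (2.0)
= -6.65 + (2.0)
= -4.65

-4.65


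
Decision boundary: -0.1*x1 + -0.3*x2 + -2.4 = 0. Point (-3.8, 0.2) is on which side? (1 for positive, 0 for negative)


Compute -0.1 * -3.8 + -0.3 * 0.2 + -2.4
= 0.38 + -0.06 + -2.4
= -2.08
Since -2.08 < 0, the point is on the negative side.

0


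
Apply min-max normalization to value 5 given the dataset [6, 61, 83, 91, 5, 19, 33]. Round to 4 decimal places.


Min = 5, Max = 91
Range = 91 - 5 = 86
Scaled = (x - min) / (max - min)
= (5 - 5) / 86
= 0 / 86
= 0.0000

0.0000


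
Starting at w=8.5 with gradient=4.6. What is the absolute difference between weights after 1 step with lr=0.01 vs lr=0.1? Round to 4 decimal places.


With lr=0.01: w_new = 8.5 - 0.01 * 4.6 = 8.454
With lr=0.1: w_new = 8.5 - 0.1 * 4.6 = 8.04
Absolute difference = |8.454 - 8.04|
= 0.4140

0.4140


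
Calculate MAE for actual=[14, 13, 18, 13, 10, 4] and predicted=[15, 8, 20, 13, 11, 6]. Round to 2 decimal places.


Absolute errors: [1, 5, 2, 0, 1, 2]
Sum of absolute errors = 11
MAE = 11 / 6 = 1.83

1.83


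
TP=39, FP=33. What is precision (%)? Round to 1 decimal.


Precision = TP / (TP + FP) * 100
= 39 / (39 + 33)
= 39 / 72
= 0.5417
= 54.2%

54.2


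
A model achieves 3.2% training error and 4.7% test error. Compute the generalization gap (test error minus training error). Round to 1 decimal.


Generalization gap = test_error - train_error
= 4.7 - 3.2
= 1.5%
A small gap suggests good generalization.

1.5


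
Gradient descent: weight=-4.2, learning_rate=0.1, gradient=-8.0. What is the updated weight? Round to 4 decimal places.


w_new = w_old - lr * gradient
= -4.2 - 0.1 * -8.0
= -4.2 - (-0.8)
= -3.4000

-3.4000


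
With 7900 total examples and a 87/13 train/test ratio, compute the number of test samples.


Train samples = 7900 * 87% = 6873
Test samples = 7900 - 6873
= 1027

1027


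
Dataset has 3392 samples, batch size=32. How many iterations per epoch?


Iterations per epoch = dataset_size / batch_size
= 3392 / 32
= 106

106


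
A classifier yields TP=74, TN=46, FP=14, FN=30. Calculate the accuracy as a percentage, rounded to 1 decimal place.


Accuracy = (TP + TN) / (TP + TN + FP + FN) * 100
= (74 + 46) / (74 + 46 + 14 + 30)
= 120 / 164
= 0.7317
= 73.2%

73.2


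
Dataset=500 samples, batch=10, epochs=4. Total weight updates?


Iterations per epoch = 500 / 10 = 50
Total updates = iterations_per_epoch * epochs
= 50 * 4
= 200

200


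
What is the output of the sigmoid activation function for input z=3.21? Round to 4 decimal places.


sigmoid(z) = 1 / (1 + exp(-z))
exp(-(3.21)) = exp(-3.21) = 0.0404
1 + 0.0404 = 1.0404
1 / 1.0404 = 0.9612

0.9612


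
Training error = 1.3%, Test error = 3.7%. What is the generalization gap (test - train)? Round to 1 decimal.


Generalization gap = test_error - train_error
= 3.7 - 1.3
= 2.4%
A moderate gap.

2.4


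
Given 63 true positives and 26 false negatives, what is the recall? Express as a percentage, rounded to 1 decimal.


Recall = TP / (TP + FN) * 100
= 63 / (63 + 26)
= 63 / 89
= 0.7079
= 70.8%

70.8


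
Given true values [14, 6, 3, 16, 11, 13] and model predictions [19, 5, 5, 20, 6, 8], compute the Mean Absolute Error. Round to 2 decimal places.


Absolute errors: [5, 1, 2, 4, 5, 5]
Sum of absolute errors = 22
MAE = 22 / 6 = 3.67

3.67


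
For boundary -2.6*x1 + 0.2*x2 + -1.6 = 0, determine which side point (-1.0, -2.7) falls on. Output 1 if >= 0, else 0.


Compute -2.6 * -1.0 + 0.2 * -2.7 + -1.6
= 2.6 + -0.54 + -1.6
= 0.46
Since 0.46 >= 0, the point is on the positive side.

1


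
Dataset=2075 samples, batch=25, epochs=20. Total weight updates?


Iterations per epoch = 2075 / 25 = 83
Total updates = iterations_per_epoch * epochs
= 83 * 20
= 1660

1660


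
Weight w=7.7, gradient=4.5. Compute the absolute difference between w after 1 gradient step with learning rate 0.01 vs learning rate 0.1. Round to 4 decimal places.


With lr=0.01: w_new = 7.7 - 0.01 * 4.5 = 7.655
With lr=0.1: w_new = 7.7 - 0.1 * 4.5 = 7.25
Absolute difference = |7.655 - 7.25|
= 0.4050

0.4050


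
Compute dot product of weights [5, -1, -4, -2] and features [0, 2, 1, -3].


Element-wise products:
5 * 0 = 0
-1 * 2 = -2
-4 * 1 = -4
-2 * -3 = 6
Sum = 0 + -2 + -4 + 6
= 0

0


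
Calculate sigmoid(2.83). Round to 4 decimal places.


sigmoid(z) = 1 / (1 + exp(-z))
exp(-(2.83)) = exp(-2.83) = 0.059
1 + 0.059 = 1.059
1 / 1.059 = 0.9443

0.9443


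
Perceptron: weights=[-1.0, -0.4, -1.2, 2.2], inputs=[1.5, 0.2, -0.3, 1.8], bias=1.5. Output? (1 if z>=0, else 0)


z = w . x + b
= -1.0*1.5 + -0.4*0.2 + -1.2*-0.3 + 2.2*1.8 + 1.5
= -1.5 + -0.08 + 0.36 + 3.96 + 1.5
= 2.74 + 1.5
= 4.24
Since z = 4.24 >= 0, output = 1

1


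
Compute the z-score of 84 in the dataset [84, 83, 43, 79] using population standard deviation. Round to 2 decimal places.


Mean = (84 + 83 + 43 + 79) / 4 = 72.25
Variance = sum((x_i - mean)^2) / n = 288.6875
Std = sqrt(288.6875) = 16.9908
Z = (x - mean) / std
= (84 - 72.25) / 16.9908
= 11.75 / 16.9908
= 0.69

0.69


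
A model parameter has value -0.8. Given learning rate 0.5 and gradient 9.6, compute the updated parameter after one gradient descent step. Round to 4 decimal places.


w_new = w_old - lr * gradient
= -0.8 - 0.5 * 9.6
= -0.8 - (4.8)
= -5.6000

-5.6000


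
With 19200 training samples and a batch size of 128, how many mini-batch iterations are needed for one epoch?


Iterations per epoch = dataset_size / batch_size
= 19200 / 128
= 150

150


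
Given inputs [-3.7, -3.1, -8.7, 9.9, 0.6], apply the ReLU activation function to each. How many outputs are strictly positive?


ReLU(x) = max(0, x) for each element:
ReLU(-3.7) = 0
ReLU(-3.1) = 0
ReLU(-8.7) = 0
ReLU(9.9) = 9.9
ReLU(0.6) = 0.6
Active neurons (>0): 2

2


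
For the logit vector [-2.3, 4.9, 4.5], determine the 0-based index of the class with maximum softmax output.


Softmax is a monotonic transformation, so it preserves the argmax.
We need to find the index of the maximum logit.
Index 0: -2.3
Index 1: 4.9
Index 2: 4.5
Maximum logit = 4.9 at index 1

1


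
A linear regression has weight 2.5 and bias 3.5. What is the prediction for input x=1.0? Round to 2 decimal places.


y = 2.5 * 1.0 + (3.5)
= 2.5 + (3.5)
= 6.00

6.00


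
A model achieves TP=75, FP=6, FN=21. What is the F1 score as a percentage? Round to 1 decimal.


Precision = TP / (TP + FP) = 75 / 81 = 0.9259
Recall = TP / (TP + FN) = 75 / 96 = 0.7812
F1 = 2 * P * R / (P + R)
= 2 * 0.9259 * 0.7812 / (0.9259 + 0.7812)
= 1.4468 / 1.7072
= 0.8475
As percentage: 84.7%

84.7


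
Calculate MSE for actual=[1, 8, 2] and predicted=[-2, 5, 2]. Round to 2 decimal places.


Differences: [3, 3, 0]
Squared errors: [9, 9, 0]
Sum of squared errors = 18
MSE = 18 / 3 = 6.00

6.00


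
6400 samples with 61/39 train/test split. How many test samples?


Train samples = 6400 * 61% = 3904
Test samples = 6400 - 3904
= 2496

2496


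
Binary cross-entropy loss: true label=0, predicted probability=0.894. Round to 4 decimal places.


For y=0: Loss = -log(1-p)
= -log(1 - 0.894)
= -log(0.106)
= -(-2.2443)
= 2.2443

2.2443


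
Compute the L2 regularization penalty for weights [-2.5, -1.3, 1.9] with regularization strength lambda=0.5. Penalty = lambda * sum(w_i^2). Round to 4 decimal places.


Squaring each weight:
(-2.5)^2 = 6.25
(-1.3)^2 = 1.69
1.9^2 = 3.61
Sum of squares = 11.55
Penalty = 0.5 * 11.55 = 5.7750

5.7750


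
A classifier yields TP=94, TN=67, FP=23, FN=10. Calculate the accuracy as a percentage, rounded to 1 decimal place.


Accuracy = (TP + TN) / (TP + TN + FP + FN) * 100
= (94 + 67) / (94 + 67 + 23 + 10)
= 161 / 194
= 0.8299
= 83.0%

83.0


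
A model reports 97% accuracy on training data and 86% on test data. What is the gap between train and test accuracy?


Gap = train_accuracy - test_accuracy
= 97 - 86
= 11%
This gap suggests the model is overfitting.

11


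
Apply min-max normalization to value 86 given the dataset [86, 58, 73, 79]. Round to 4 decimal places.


Min = 58, Max = 86
Range = 86 - 58 = 28
Scaled = (x - min) / (max - min)
= (86 - 58) / 28
= 28 / 28
= 1.0000

1.0000


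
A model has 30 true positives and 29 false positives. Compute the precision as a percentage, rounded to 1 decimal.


Precision = TP / (TP + FP) * 100
= 30 / (30 + 29)
= 30 / 59
= 0.5085
= 50.8%

50.8


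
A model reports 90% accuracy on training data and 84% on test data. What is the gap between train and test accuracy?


Gap = train_accuracy - test_accuracy
= 90 - 84
= 6%
This moderate gap may indicate mild overfitting.

6


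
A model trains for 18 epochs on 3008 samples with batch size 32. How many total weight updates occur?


Iterations per epoch = 3008 / 32 = 94
Total updates = iterations_per_epoch * epochs
= 94 * 18
= 1692

1692


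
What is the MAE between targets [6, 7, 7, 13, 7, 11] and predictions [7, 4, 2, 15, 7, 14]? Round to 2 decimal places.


Absolute errors: [1, 3, 5, 2, 0, 3]
Sum of absolute errors = 14
MAE = 14 / 6 = 2.33

2.33


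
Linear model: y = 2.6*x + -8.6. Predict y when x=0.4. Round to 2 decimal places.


y = 2.6 * 0.4 + (-8.6)
= 1.04 + (-8.6)
= -7.56

-7.56


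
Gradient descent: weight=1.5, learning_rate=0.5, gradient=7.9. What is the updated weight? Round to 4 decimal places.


w_new = w_old - lr * gradient
= 1.5 - 0.5 * 7.9
= 1.5 - (3.95)
= -2.4500

-2.4500


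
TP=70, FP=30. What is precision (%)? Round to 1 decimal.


Precision = TP / (TP + FP) * 100
= 70 / (70 + 30)
= 70 / 100
= 0.7
= 70.0%

70.0


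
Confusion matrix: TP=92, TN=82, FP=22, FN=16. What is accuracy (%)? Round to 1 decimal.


Accuracy = (TP + TN) / (TP + TN + FP + FN) * 100
= (92 + 82) / (92 + 82 + 22 + 16)
= 174 / 212
= 0.8208
= 82.1%

82.1


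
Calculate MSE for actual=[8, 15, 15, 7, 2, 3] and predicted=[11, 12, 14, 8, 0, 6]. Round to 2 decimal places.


Differences: [-3, 3, 1, -1, 2, -3]
Squared errors: [9, 9, 1, 1, 4, 9]
Sum of squared errors = 33
MSE = 33 / 6 = 5.50

5.50


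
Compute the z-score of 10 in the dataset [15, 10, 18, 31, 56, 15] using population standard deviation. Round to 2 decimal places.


Mean = (15 + 10 + 18 + 31 + 56 + 15) / 6 = 24.1667
Variance = sum((x_i - mean)^2) / n = 244.4722
Std = sqrt(244.4722) = 15.6356
Z = (x - mean) / std
= (10 - 24.1667) / 15.6356
= -14.1667 / 15.6356
= -0.91

-0.91


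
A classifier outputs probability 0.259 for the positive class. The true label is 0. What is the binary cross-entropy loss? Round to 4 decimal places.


For y=0: Loss = -log(1-p)
= -log(1 - 0.259)
= -log(0.741)
= -(-0.2998)
= 0.2998

0.2998


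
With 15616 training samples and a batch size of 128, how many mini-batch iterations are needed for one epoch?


Iterations per epoch = dataset_size / batch_size
= 15616 / 128
= 122

122


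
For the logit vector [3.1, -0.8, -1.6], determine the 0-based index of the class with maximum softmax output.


Softmax is a monotonic transformation, so it preserves the argmax.
We need to find the index of the maximum logit.
Index 0: 3.1
Index 1: -0.8
Index 2: -1.6
Maximum logit = 3.1 at index 0

0


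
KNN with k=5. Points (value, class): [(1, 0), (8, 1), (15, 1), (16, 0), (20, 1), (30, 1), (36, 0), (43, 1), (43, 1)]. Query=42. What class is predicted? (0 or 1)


Distances from query 42:
Point 43 (class 1): distance = 1
Point 43 (class 1): distance = 1
Point 36 (class 0): distance = 6
Point 30 (class 1): distance = 12
Point 20 (class 1): distance = 22
K=5 nearest neighbors: classes = [1, 1, 0, 1, 1]
Votes for class 1: 4 / 5
Majority vote => class 1

1


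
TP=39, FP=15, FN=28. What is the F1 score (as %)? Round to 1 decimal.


Precision = TP / (TP + FP) = 39 / 54 = 0.7222
Recall = TP / (TP + FN) = 39 / 67 = 0.5821
F1 = 2 * P * R / (P + R)
= 2 * 0.7222 * 0.5821 / (0.7222 + 0.5821)
= 0.8408 / 1.3043
= 0.6446
As percentage: 64.5%

64.5


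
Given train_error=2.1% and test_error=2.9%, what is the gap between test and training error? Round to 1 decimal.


Generalization gap = test_error - train_error
= 2.9 - 2.1
= 0.8%
A small gap suggests good generalization.

0.8


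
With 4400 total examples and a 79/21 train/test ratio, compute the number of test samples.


Train samples = 4400 * 79% = 3476
Test samples = 4400 - 3476
= 924

924


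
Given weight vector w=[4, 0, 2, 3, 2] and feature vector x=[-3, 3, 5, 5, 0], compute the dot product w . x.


Element-wise products:
4 * -3 = -12
0 * 3 = 0
2 * 5 = 10
3 * 5 = 15
2 * 0 = 0
Sum = -12 + 0 + 10 + 15 + 0
= 13

13


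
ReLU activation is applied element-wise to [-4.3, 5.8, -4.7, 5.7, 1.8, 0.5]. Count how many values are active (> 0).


ReLU(x) = max(0, x) for each element:
ReLU(-4.3) = 0
ReLU(5.8) = 5.8
ReLU(-4.7) = 0
ReLU(5.7) = 5.7
ReLU(1.8) = 1.8
ReLU(0.5) = 0.5
Active neurons (>0): 4

4


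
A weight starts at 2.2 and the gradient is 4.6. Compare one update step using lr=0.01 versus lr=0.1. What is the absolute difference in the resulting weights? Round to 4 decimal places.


With lr=0.01: w_new = 2.2 - 0.01 * 4.6 = 2.154
With lr=0.1: w_new = 2.2 - 0.1 * 4.6 = 1.74
Absolute difference = |2.154 - 1.74|
= 0.4140

0.4140


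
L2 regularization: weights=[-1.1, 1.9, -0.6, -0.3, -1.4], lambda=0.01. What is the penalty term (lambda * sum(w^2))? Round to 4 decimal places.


Squaring each weight:
(-1.1)^2 = 1.21
1.9^2 = 3.61
(-0.6)^2 = 0.36
(-0.3)^2 = 0.09
(-1.4)^2 = 1.96
Sum of squares = 7.23
Penalty = 0.01 * 7.23 = 0.0723

0.0723


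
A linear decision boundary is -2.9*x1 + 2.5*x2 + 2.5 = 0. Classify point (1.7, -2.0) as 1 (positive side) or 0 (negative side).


Compute -2.9 * 1.7 + 2.5 * -2.0 + 2.5
= -4.93 + -5.0 + 2.5
= -7.43
Since -7.43 < 0, the point is on the negative side.

0


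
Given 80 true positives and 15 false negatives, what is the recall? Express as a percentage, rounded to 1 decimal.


Recall = TP / (TP + FN) * 100
= 80 / (80 + 15)
= 80 / 95
= 0.8421
= 84.2%

84.2


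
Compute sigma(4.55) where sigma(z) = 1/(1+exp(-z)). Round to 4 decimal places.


sigmoid(z) = 1 / (1 + exp(-z))
exp(-(4.55)) = exp(-4.55) = 0.0106
1 + 0.0106 = 1.0106
1 / 1.0106 = 0.9895

0.9895


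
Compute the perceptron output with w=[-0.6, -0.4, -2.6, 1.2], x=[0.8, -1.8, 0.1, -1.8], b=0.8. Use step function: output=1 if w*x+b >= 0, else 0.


z = w . x + b
= -0.6*0.8 + -0.4*-1.8 + -2.6*0.1 + 1.2*-1.8 + 0.8
= -0.48 + 0.72 + -0.26 + -2.16 + 0.8
= -2.18 + 0.8
= -1.38
Since z = -1.38 < 0, output = 0

0
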